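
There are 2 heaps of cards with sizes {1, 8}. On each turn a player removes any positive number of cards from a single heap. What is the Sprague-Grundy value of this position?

9

Nim-sum: 1 ⊕ 8 = 9.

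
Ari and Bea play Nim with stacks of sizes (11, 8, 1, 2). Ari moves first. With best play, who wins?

Bea wins

Compute the nim-sum pairwise:
11 ^ 8 = 3
3 ^ 1 = 2
2 ^ 2 = 0
The nim-sum is 0, so this is a P-position: the player to move is in a losing position under optimal play; Ari is about to move from it and so loses — Bea wins.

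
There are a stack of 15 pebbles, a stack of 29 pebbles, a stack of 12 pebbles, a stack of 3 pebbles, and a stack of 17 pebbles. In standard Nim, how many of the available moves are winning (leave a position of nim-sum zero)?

Compute the nim-sum pairwise:
15 ^ 29 = 18
18 ^ 12 = 30
30 ^ 3 = 29
29 ^ 17 = 12
The overall nim-sum is X = 12. A stack of size p has a winning move iff p XOR X < p (reduce it to p XOR X).
  15: 15 XOR 12 = 3 < 15 — winning move (to 3).
  29: 29 XOR 12 = 17 < 29 — winning move (to 17).
  12: 12 XOR 12 = 0 < 12 — winning move (to 0).
  3: 3 XOR 12 = 15 ≥ 3 — no move.
  17: 17 XOR 12 = 29 ≥ 17 — no move.
That gives 3 winning moves.

3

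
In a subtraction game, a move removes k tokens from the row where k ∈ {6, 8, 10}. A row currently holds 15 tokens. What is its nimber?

2

Compute g(0), g(1), … for moves {6, 8, 10}:
k:     0  1  2  3  4  5  6  7  8  9 10 11 12 13 14 15
g(k):  0  0  0  0  0  0  1  1  1  1  1  1  2  2  2  2
So g(15) = 2.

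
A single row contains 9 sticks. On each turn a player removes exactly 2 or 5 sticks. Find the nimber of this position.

Compute g(0), g(1), … for moves {2, 5}:
g(0) = mex{} = 0
g(1) = mex{} = 0
g(2) = mex{0} = 1
g(3) = mex{0} = 1
g(4) = mex{1} = 0
g(5) = mex{0,1} = 2
g(6) = mex{0} = 1
g(7) = mex{1,2} = 0
g(8) = mex{1} = 0
g(9) = mex{0} = 1
So g(9) = 1.

1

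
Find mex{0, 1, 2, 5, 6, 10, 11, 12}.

The values 0, 1, 2 are all present; 3 is the first non-negative integer missing from the set.

3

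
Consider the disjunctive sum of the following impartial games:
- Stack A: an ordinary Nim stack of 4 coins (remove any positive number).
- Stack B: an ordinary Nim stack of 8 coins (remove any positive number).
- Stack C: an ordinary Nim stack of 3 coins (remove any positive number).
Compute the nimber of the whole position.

15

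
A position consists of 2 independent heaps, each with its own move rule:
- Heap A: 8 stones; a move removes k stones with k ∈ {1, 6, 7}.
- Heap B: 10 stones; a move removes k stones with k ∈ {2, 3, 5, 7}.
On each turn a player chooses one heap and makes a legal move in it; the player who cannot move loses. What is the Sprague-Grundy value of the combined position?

2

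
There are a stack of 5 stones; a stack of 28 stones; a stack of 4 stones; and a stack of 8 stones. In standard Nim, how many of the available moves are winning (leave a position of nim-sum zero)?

1

Nim-sum: 5 ^ 28 ^ 4 ^ 8 = 21.
The overall nim-sum is X = 21. A stack of size p has a winning move iff p XOR X < p (reduce it to p XOR X).
  5: 5 XOR 21 = 16 ≥ 5 — no move.
  28: 28 XOR 21 = 9 < 28 — winning move (to 9).
  4: 4 XOR 21 = 17 ≥ 4 — no move.
  8: 8 XOR 21 = 29 ≥ 8 — no move.
That gives 1 winning move.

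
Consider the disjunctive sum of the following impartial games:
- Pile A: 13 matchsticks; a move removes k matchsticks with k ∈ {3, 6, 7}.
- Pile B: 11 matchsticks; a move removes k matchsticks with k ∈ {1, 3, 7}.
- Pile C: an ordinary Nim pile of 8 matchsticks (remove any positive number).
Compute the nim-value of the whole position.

Build the Grundy sequence for pile A with g(k) = mex{g(k−s) : s ∈ {3, 6, 7}, s ≤ k}:
g(0) = mex{} = 0
g(1) = mex{} = 0
g(2) = mex{} = 0
g(3) = mex{0} = 1
g(4) = mex{0} = 1
g(5) = mex{0} = 1
g(6) = mex{0,1} = 2
g(7) = mex{0,1} = 2
g(8) = mex{0,1} = 2
g(9) = mex{0,1,2} = 3
g(10) = mex{1,2} = 0
g(11) = mex{1,2} = 0
g(12) = mex{1,2,3} = 0
g(13) = mex{0,2} = 1
So g(13) = 1.
Build the Grundy sequence for pile B with g(k) = mex{g(k−s) : s ∈ {1, 3, 7}, s ≤ k}:
k:     0  1  2  3  4  5  6  7  8  9 10 11
g(k):  0  1  0  1  0  1  0  1  0  1  0  1
So g(11) = 1.
Pile C is a plain Nim pile of size 8, so its Grundy value is 8.
By the Sprague-Grundy theorem, the Grundy value of a sum of independent games is the XOR of the component values.
Combined value = 1 ⊕ 1 ⊕ 8 = 8.

8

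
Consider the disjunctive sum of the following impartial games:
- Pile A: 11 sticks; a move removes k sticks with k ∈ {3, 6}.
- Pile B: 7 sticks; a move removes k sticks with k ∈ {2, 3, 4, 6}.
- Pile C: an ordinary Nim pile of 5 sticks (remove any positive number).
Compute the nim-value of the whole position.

6

For pile A, compute g(0), g(1), … with moves {3, 6}:
g(0) = mex{} = 0
g(1) = mex{} = 0
g(2) = mex{} = 0
g(3) = mex{0} = 1
g(4) = mex{0} = 1
g(5) = mex{0} = 1
g(6) = mex{0,1} = 2
g(7) = mex{0,1} = 2
g(8) = mex{0,1} = 2
g(9) = mex{1,2} = 0
g(10) = mex{1,2} = 0
g(11) = mex{1,2} = 0
So g(11) = 0.
For pile B, compute g(0), g(1), … with moves {2, 3, 4, 6}:
g(0) = mex{} = 0
g(1) = mex{} = 0
g(2) = mex{0} = 1
g(3) = mex{0} = 1
g(4) = mex{0,1} = 2
g(5) = mex{0,1} = 2
g(6) = mex{0,1,2} = 3
g(7) = mex{0,1,2} = 3
So g(7) = 3.
Pile C is a plain Nim pile of size 5, so its Grundy value is 5.
The value of a disjunctive sum is the nim-sum of the parts.
Combined value = 0 XOR 3 XOR 5 = 6.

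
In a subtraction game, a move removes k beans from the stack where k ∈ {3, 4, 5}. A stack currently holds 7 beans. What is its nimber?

Compute g(0), g(1), … for moves {3, 4, 5}:
g(0) = mex{} = 0
g(1) = mex{} = 0
g(2) = mex{} = 0
g(3) = mex{0} = 1
g(4) = mex{0} = 1
g(5) = mex{0} = 1
g(6) = mex{0,1} = 2
g(7) = mex{0,1} = 2
So g(7) = 2.

2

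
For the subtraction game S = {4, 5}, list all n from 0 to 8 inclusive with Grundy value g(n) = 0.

Grundy values for subtraction set {4, 5}:
k:     0  1  2  3  4  5  6  7  8
g(k):  0  0  0  0  1  1  1  1  2
The P-positions (g = 0) in 0..8 are 0, 1, 2, 3.

0, 1, 2, 3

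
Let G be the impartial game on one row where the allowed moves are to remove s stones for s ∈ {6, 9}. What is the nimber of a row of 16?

0

Build the Grundy sequence with g(k) = mex{g(k−s) : s ∈ {6, 9}, s ≤ k}:
k:     0  1  2  3  4  5  6  7  8  9 10 11 12 13 14 15 16
g(k):  0  0  0  0  0  0  1  1  1  1  1  1  2  2  2  0  0
So g(16) = 0.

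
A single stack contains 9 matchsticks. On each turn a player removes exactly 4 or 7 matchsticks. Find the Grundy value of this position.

Build the Grundy sequence with g(k) = mex{g(k−s) : s ∈ {4, 7}, s ≤ k}:
k:     0  1  2  3  4  5  6  7  8  9
g(k):  0  0  0  0  1  1  1  1  2  2
So g(9) = 2.

2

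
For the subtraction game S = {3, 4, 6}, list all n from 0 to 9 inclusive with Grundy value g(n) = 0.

0, 1, 2, 9

Build the Grundy sequence with g(k) = mex{g(k−s) : s ∈ {3, 4, 6}, s ≤ k}:
g(0) = mex{} = 0
g(1) = mex{} = 0
g(2) = mex{} = 0
g(3) = mex{0} = 1
g(4) = mex{0} = 1
g(5) = mex{0} = 1
g(6) = mex{0,1} = 2
g(7) = mex{0,1} = 2
g(8) = mex{0,1} = 2
g(9) = mex{1,2} = 0
The P-positions (g = 0) in 0..9 are 0, 1, 2, 9.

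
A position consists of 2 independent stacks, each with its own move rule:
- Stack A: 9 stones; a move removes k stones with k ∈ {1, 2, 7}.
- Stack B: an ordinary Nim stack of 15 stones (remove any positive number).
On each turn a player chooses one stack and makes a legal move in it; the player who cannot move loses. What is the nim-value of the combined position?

15

For stack A, compute g(0), g(1), … with moves {1, 2, 7}:
g(0) = mex{} = 0
g(1) = mex{0} = 1
g(2) = mex{0,1} = 2
g(3) = mex{1,2} = 0
g(4) = mex{0,2} = 1
g(5) = mex{0,1} = 2
g(6) = mex{1,2} = 0
g(7) = mex{0,2} = 1
g(8) = mex{0,1} = 2
g(9) = mex{1,2} = 0
So g(9) = 0.
Stack B is a plain Nim stack of size 15, so its Grundy value is 15.
The value of a disjunctive sum is the nim-sum of the parts.
Combined value = 0 ⊕ 15 = 15.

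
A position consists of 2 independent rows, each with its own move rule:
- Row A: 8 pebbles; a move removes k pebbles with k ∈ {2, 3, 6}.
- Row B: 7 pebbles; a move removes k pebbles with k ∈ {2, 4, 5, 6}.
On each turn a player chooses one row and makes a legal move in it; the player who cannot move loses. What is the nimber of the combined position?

For row A, compute g(0), g(1), … with moves {2, 3, 6}:
g(0) = mex{} = 0
g(1) = mex{} = 0
g(2) = mex{0} = 1
g(3) = mex{0} = 1
g(4) = mex{0,1} = 2
g(5) = mex{1} = 0
g(6) = mex{0,1,2} = 3
g(7) = mex{0,2} = 1
g(8) = mex{0,1,3} = 2
So g(8) = 2.
Build the Grundy sequence for row B with g(k) = mex{g(k−s) : s ∈ {2, 4, 5, 6}, s ≤ k}:
g(0) = mex{} = 0
g(1) = mex{} = 0
g(2) = mex{0} = 1
g(3) = mex{0} = 1
g(4) = mex{0,1} = 2
g(5) = mex{0,1} = 2
g(6) = mex{0,1,2} = 3
g(7) = mex{0,1,2} = 3
So g(7) = 3.
The value of a disjunctive sum is the nim-sum of the parts.
Combined value = 2 XOR 3 = 1.

1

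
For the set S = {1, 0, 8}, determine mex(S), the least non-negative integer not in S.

The values 0, 1 are all present; 2 is the first non-negative integer missing from the set.

2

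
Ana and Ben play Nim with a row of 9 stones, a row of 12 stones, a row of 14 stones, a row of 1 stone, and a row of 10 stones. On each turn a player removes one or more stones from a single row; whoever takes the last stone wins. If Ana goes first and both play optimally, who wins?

Bitwise XOR of the heap sizes:
  1001  (9)
  1100  (12)
  1110  (14)
  0001  (1)
  1010  (10)
  ----
  0000  (0)
The nim-sum is 0, so this is a P-position: the player to move is in a losing position under optimal play; Ana is about to move from it and so loses — Ben wins.

Ben wins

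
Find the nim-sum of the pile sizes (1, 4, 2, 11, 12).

Compute the nim-sum pairwise:
1 ⊕ 4 = 5
5 ⊕ 2 = 7
7 ⊕ 11 = 12
12 ⊕ 12 = 0

0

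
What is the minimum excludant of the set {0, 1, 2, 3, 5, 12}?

4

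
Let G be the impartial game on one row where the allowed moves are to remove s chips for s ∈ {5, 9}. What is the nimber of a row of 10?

2

Grundy values for subtraction set {5, 9}:
g(0) = mex{} = 0
g(1) = mex{} = 0
g(2) = mex{} = 0
g(3) = mex{} = 0
g(4) = mex{} = 0
g(5) = mex{0} = 1
g(6) = mex{0} = 1
g(7) = mex{0} = 1
g(8) = mex{0} = 1
g(9) = mex{0} = 1
g(10) = mex{0,1} = 2
So g(10) = 2.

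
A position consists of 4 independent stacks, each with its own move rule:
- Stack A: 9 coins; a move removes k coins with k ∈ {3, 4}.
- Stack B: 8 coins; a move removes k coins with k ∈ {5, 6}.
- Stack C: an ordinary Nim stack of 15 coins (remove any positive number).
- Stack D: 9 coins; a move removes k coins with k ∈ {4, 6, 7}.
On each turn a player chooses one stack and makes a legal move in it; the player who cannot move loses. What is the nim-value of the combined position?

12

For stack A, compute g(0), g(1), … with moves {3, 4}:
k:     0  1  2  3  4  5  6  7  8  9
g(k):  0  0  0  1  1  1  2  0  0  0
So g(9) = 0.
For stack B, compute g(0), g(1), … with moves {5, 6}:
k:     0  1  2  3  4  5  6  7  8
g(k):  0  0  0  0  0  1  1  1  1
So g(8) = 1.
Stack C is a plain Nim stack of size 15, so its Grundy value is 15.
For stack D, compute g(0), g(1), … with moves {4, 6, 7}:
k:     0  1  2  3  4  5  6  7  8  9
g(k):  0  0  0  0  1  1  1  1  2  2
So g(9) = 2.
By the Sprague-Grundy theorem, the Grundy value of a sum of independent games is the XOR of the component values.
Combined value = 0 ⊕ 1 ⊕ 15 ⊕ 2 = 12.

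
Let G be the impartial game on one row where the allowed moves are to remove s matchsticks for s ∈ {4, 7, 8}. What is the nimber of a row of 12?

0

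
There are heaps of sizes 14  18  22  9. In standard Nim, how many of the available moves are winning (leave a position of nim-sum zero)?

Compute the nim-sum pairwise:
14 XOR 18 = 28
28 XOR 22 = 10
10 XOR 9 = 3
The overall nim-sum is X = 3. A heap of size p has a winning move iff p XOR X < p (reduce it to p XOR X).
  14: 14 XOR 3 = 13 < 14 — winning move (to 13).
  18: 18 XOR 3 = 17 < 18 — winning move (to 17).
  22: 22 XOR 3 = 21 < 22 — winning move (to 21).
  9: 9 XOR 3 = 10 ≥ 9 — no move.
That gives 3 winning moves.

3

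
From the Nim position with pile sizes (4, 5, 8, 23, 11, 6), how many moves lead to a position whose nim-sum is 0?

1

In binary:
  00100  (4)
  00101  (5)
  01000  (8)
  10111  (23)
  01011  (11)
  00110  (6)
  -----
  10011  (19)
The overall nim-sum is X = 19. A pile of size p has a winning move iff p XOR X < p (reduce it to p XOR X).
  4: 4 XOR 19 = 23 ≥ 4 — no move.
  5: 5 XOR 19 = 22 ≥ 5 — no move.
  8: 8 XOR 19 = 27 ≥ 8 — no move.
  23: 23 XOR 19 = 4 < 23 — winning move (to 4).
  11: 11 XOR 19 = 24 ≥ 11 — no move.
  6: 6 XOR 19 = 21 ≥ 6 — no move.
That gives 1 winning move.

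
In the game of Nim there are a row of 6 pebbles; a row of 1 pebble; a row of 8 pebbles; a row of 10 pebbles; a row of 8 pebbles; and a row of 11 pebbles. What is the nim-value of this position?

6

Nim-sum: 6 XOR 1 XOR 8 XOR 10 XOR 8 XOR 11 = 6.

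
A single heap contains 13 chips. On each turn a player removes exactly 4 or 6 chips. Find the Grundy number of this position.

Compute g(0), g(1), … for moves {4, 6}:
k:     0  1  2  3  4  5  6  7  8  9 10 11 12 13
g(k):  0  0  0  0  1  1  1  1  2  2  0  0  0  0
So g(13) = 0.

0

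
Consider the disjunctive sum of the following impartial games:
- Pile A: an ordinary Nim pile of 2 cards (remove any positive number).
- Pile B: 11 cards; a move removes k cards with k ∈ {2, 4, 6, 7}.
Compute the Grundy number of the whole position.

3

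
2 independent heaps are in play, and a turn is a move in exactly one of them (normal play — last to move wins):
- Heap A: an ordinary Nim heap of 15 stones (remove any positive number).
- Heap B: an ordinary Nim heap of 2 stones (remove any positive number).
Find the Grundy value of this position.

Heap A is a plain Nim heap of size 15, so its Grundy value is 15.
Heap B is a plain Nim heap of size 2, so its Grundy value is 2.
By the Sprague-Grundy theorem, the Grundy value of a sum of independent games is the XOR of the component values.
Combined value = 15 ⊕ 2 = 13.

13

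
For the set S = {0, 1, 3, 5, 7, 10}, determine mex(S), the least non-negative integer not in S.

2

The values 0, 1 are all present; 2 is the first non-negative integer missing from the set.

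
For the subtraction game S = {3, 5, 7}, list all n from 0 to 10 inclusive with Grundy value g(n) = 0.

0, 1, 2, 10

Compute g(0), g(1), … for moves {3, 5, 7}:
k:     0  1  2  3  4  5  6  7  8  9 10
g(k):  0  0  0  1  1  1  2  2  2  3  0
The P-positions (g = 0) in 0..10 are 0, 1, 2, 10.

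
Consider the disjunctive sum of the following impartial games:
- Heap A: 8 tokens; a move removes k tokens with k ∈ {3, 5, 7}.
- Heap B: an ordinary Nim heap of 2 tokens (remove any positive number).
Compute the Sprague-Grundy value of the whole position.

0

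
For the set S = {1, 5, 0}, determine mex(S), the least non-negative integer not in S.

2

The values 0, 1 are all present; 2 is the first non-negative integer missing from the set.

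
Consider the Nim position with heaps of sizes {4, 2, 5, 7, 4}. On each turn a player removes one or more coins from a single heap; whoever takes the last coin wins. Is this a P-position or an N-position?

In binary:
  100  (4)
  010  (2)
  101  (5)
  111  (7)
  100  (4)
  ---
  000  (0)
The nim-sum is 0, so this is a P-position: the player to move is in a losing position under optimal play.

P-position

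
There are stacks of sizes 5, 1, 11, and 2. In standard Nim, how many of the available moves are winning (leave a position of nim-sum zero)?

1

Compute the nim-sum pairwise:
5 ⊕ 1 = 4
4 ⊕ 11 = 15
15 ⊕ 2 = 13
The overall nim-sum is X = 13. A stack of size p has a winning move iff p XOR X < p (reduce it to p XOR X).
  5: 5 XOR 13 = 8 ≥ 5 — no move.
  1: 1 XOR 13 = 12 ≥ 1 — no move.
  11: 11 XOR 13 = 6 < 11 — winning move (to 6).
  2: 2 XOR 13 = 15 ≥ 2 — no move.
That gives 1 winning move.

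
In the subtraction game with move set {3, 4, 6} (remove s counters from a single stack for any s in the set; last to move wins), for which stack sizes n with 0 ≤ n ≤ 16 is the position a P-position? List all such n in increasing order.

Grundy values for subtraction set {3, 4, 6}:
k:     0  1  2  3  4  5  6  7  8  9 10 11 12 13 14 15 16
g(k):  0  0  0  1  1  1  2  2  2  0  0  0  1  1  1  2  2
The P-positions (g = 0) in 0..16 are 0, 1, 2, 9, 10, 11.

0, 1, 2, 9, 10, 11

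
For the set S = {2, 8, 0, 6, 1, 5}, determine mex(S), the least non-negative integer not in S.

The values 0, 1, 2 are all present; 3 is the first non-negative integer missing from the set.

3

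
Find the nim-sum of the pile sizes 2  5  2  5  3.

3

Bitwise XOR of the heap sizes:
  010  (2)
  101  (5)
  010  (2)
  101  (5)
  011  (3)
  ---
  011  (3)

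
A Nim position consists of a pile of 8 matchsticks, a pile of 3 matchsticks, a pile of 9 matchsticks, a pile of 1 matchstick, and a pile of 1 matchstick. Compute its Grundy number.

2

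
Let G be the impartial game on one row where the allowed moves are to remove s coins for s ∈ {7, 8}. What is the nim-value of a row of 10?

1

Grundy values for subtraction set {7, 8}:
g(0) = mex{} = 0
g(1) = mex{} = 0
g(2) = mex{} = 0
g(3) = mex{} = 0
g(4) = mex{} = 0
g(5) = mex{} = 0
g(6) = mex{} = 0
g(7) = mex{0} = 1
g(8) = mex{0} = 1
g(9) = mex{0} = 1
g(10) = mex{0} = 1
So g(10) = 1.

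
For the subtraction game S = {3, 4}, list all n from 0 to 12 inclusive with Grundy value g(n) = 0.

0, 1, 2, 7, 8, 9

Grundy values for subtraction set {3, 4}:
g(0) = mex{} = 0
g(1) = mex{} = 0
g(2) = mex{} = 0
g(3) = mex{0} = 1
g(4) = mex{0} = 1
g(5) = mex{0} = 1
g(6) = mex{0,1} = 2
g(7) = mex{1} = 0
g(8) = mex{1} = 0
g(9) = mex{1,2} = 0
g(10) = mex{0,2} = 1
g(11) = mex{0} = 1
g(12) = mex{0} = 1
The P-positions (g = 0) in 0..12 are 0, 1, 2, 7, 8, 9.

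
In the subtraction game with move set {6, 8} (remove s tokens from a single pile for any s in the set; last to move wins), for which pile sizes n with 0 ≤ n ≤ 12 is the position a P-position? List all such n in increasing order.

0, 1, 2, 3, 4, 5

Grundy values for subtraction set {6, 8}:
k:     0  1  2  3  4  5  6  7  8  9 10 11 12
g(k):  0  0  0  0  0  0  1  1  1  1  1  1  2
The P-positions (g = 0) in 0..12 are 0, 1, 2, 3, 4, 5.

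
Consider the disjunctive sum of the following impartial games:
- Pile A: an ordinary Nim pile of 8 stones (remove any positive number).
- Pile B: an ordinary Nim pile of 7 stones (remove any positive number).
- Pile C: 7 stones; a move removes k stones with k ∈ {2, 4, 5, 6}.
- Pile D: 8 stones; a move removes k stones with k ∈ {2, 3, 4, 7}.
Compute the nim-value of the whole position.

Pile A is a plain Nim pile of size 8, so its Grundy value is 8.
Pile B is a plain Nim pile of size 7, so its Grundy value is 7.
Grundy values for pile C (subtraction set {2, 4, 5, 6}):
g(0) = mex{} = 0
g(1) = mex{} = 0
g(2) = mex{0} = 1
g(3) = mex{0} = 1
g(4) = mex{0,1} = 2
g(5) = mex{0,1} = 2
g(6) = mex{0,1,2} = 3
g(7) = mex{0,1,2} = 3
So g(7) = 3.
For pile D, compute g(0), g(1), … with moves {2, 3, 4, 7}:
k:     0  1  2  3  4  5  6  7  8
g(k):  0  0  1  1  2  2  0  3  1
So g(8) = 1.
The value of a disjunctive sum is the nim-sum of the parts.
Combined value = 8 ⊕ 7 ⊕ 3 ⊕ 1 = 13.

13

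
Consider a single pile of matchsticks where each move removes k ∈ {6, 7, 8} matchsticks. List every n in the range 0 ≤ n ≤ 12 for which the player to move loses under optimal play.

0, 1, 2, 3, 4, 5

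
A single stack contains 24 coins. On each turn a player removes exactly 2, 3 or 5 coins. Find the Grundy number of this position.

1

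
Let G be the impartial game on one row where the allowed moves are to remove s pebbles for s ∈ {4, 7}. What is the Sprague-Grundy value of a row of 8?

2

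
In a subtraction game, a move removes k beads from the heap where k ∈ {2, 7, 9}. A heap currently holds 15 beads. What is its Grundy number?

0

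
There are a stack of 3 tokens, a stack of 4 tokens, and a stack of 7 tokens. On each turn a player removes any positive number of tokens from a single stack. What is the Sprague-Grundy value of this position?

0

Nim-sum: 3 ^ 4 ^ 7 = 0.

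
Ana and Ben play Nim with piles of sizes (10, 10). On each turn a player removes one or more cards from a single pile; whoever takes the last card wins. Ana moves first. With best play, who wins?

Ben wins

Nim-sum: 10 ⊕ 10 = 0.
The nim-sum is 0, so this is a P-position: the player to move is in a losing position under optimal play; Ana is about to move from it and so loses — Ben wins.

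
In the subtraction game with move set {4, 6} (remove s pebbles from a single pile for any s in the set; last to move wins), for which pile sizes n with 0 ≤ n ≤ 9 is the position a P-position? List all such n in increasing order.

0, 1, 2, 3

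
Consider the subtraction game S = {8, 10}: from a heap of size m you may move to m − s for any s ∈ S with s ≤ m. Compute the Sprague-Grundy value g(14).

Compute g(0), g(1), … for moves {8, 10}:
g(0) = mex{} = 0
g(1) = mex{} = 0
g(2) = mex{} = 0
g(3) = mex{} = 0
g(4) = mex{} = 0
g(5) = mex{} = 0
g(6) = mex{} = 0
g(7) = mex{} = 0
g(8) = mex{0} = 1
g(9) = mex{0} = 1
g(10) = mex{0} = 1
g(11) = mex{0} = 1
g(12) = mex{0} = 1
g(13) = mex{0} = 1
g(14) = mex{0} = 1
So g(14) = 1.

1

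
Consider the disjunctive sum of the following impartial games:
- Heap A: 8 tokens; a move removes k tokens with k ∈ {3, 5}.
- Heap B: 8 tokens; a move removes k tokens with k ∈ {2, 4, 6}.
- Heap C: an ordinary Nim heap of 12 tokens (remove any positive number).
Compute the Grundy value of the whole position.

12

Grundy values for heap A (subtraction set {3, 5}):
k:     0  1  2  3  4  5  6  7  8
g(k):  0  0  0  1  1  1  2  2  0
So g(8) = 0.
Build the Grundy sequence for heap B with g(k) = mex{g(k−s) : s ∈ {2, 4, 6}, s ≤ k}:
k:     0  1  2  3  4  5  6  7  8
g(k):  0  0  1  1  2  2  3  3  0
So g(8) = 0.
Heap C is a plain Nim heap of size 12, so its Grundy value is 12.
By the Sprague-Grundy theorem, the Grundy value of a sum of independent games is the XOR of the component values.
Combined value = 0 ⊕ 0 ⊕ 12 = 12.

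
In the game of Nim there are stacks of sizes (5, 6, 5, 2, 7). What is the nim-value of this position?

3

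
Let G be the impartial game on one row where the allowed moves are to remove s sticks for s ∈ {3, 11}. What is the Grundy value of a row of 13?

2

Build the Grundy sequence with g(k) = mex{g(k−s) : s ∈ {3, 11}, s ≤ k}:
g(0) = mex{} = 0
g(1) = mex{} = 0
g(2) = mex{} = 0
g(3) = mex{0} = 1
g(4) = mex{0} = 1
g(5) = mex{0} = 1
g(6) = mex{1} = 0
g(7) = mex{1} = 0
g(8) = mex{1} = 0
g(9) = mex{0} = 1
g(10) = mex{0} = 1
g(11) = mex{0} = 1
g(12) = mex{0,1} = 2
g(13) = mex{0,1} = 2
So g(13) = 2.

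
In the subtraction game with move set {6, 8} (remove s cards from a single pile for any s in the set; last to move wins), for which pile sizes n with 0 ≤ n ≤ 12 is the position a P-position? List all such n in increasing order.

Grundy values for subtraction set {6, 8}:
k:     0  1  2  3  4  5  6  7  8  9 10 11 12
g(k):  0  0  0  0  0  0  1  1  1  1  1  1  2
The P-positions (g = 0) in 0..12 are 0, 1, 2, 3, 4, 5.

0, 1, 2, 3, 4, 5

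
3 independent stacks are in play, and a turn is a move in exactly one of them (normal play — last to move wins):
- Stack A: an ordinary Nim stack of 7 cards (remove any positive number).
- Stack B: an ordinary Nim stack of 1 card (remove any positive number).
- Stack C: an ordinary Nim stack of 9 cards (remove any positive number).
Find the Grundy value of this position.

15

Stack A is a plain Nim stack of size 7, so its Grundy value is 7.
Stack B is a plain Nim stack of size 1, so its Grundy value is 1.
Stack C is a plain Nim stack of size 9, so its Grundy value is 9.
By the Sprague-Grundy theorem, the Grundy value of a sum of independent games is the XOR of the component values.
Combined value = 7 XOR 1 XOR 9 = 15.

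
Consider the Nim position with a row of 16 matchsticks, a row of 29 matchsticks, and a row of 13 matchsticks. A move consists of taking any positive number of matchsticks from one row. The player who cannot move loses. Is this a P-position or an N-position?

Nim-sum: 16 ⊕ 29 ⊕ 13 = 0.
The nim-sum is 0, so this is a P-position: the player to move is in a losing position under optimal play.

P-position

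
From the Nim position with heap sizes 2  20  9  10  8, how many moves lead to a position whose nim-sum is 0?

1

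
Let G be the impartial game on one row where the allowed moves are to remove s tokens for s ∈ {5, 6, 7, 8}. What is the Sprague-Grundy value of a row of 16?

0

Build the Grundy sequence with g(k) = mex{g(k−s) : s ∈ {5, 6, 7, 8}, s ≤ k}:
k:     0  1  2  3  4  5  6  7  8  9 10 11 12 13 14 15 16
g(k):  0  0  0  0  0  1  1  1  1  1  2  2  2  0  0  0  0
So g(16) = 0.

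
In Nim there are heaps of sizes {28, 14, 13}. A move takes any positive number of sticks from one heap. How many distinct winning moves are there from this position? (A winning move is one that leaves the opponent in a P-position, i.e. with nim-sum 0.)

1

Nim-sum: 28 ^ 14 ^ 13 = 31.
The overall nim-sum is X = 31. A heap of size p has a winning move iff p XOR X < p (reduce it to p XOR X).
  28: 28 XOR 31 = 3 < 28 — winning move (to 3).
  14: 14 XOR 31 = 17 ≥ 14 — no move.
  13: 13 XOR 31 = 18 ≥ 13 — no move.
That gives 1 winning move.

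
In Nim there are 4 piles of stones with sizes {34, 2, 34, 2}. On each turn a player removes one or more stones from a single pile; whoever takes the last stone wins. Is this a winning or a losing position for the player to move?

Losing position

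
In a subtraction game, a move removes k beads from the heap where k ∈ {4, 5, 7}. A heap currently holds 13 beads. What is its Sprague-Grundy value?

0

Build the Grundy sequence with g(k) = mex{g(k−s) : s ∈ {4, 5, 7}, s ≤ k}:
g(0) = mex{} = 0
g(1) = mex{} = 0
g(2) = mex{} = 0
g(3) = mex{} = 0
g(4) = mex{0} = 1
g(5) = mex{0} = 1
g(6) = mex{0} = 1
g(7) = mex{0} = 1
g(8) = mex{0,1} = 2
g(9) = mex{0,1} = 2
g(10) = mex{0,1} = 2
g(11) = mex{1} = 0
g(12) = mex{1,2} = 0
g(13) = mex{1,2} = 0
So g(13) = 0.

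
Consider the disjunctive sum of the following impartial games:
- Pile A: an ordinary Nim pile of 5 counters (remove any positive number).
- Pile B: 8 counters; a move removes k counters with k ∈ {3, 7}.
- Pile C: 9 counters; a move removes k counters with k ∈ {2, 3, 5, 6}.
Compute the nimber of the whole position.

Pile A is a plain Nim pile of size 5, so its Grundy value is 5.
Grundy values for pile B (subtraction set {3, 7}):
k:     0  1  2  3  4  5  6  7  8
g(k):  0  0  0  1  1  1  0  2  2
So g(8) = 2.
Grundy values for pile C (subtraction set {2, 3, 5, 6}):
g(0) = mex{} = 0
g(1) = mex{} = 0
g(2) = mex{0} = 1
g(3) = mex{0} = 1
g(4) = mex{0,1} = 2
g(5) = mex{0,1} = 2
g(6) = mex{0,1,2} = 3
g(7) = mex{0,1,2} = 3
g(8) = mex{1,2,3} = 0
g(9) = mex{1,2,3} = 0
So g(9) = 0.
By the Sprague-Grundy theorem, the Grundy value of a sum of independent games is the XOR of the component values.
Combined value = 5 XOR 2 XOR 0 = 7.

7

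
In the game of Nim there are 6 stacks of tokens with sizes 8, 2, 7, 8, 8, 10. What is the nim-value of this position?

7

Nim-sum: 8 ^ 2 ^ 7 ^ 8 ^ 8 ^ 10 = 7.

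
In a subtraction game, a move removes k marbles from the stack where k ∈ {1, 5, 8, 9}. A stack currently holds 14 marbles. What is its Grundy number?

Compute g(0), g(1), … for moves {1, 5, 8, 9}:
g(0) = mex{} = 0
g(1) = mex{0} = 1
g(2) = mex{1} = 0
g(3) = mex{0} = 1
g(4) = mex{1} = 0
g(5) = mex{0} = 1
g(6) = mex{1} = 0
g(7) = mex{0} = 1
g(8) = mex{0,1} = 2
g(9) = mex{0,1,2} = 3
g(10) = mex{0,1,3} = 2
g(11) = mex{0,1,2} = 3
g(12) = mex{0,1,3} = 2
g(13) = mex{0,1,2} = 3
g(14) = mex{0,1,3} = 2
So g(14) = 2.

2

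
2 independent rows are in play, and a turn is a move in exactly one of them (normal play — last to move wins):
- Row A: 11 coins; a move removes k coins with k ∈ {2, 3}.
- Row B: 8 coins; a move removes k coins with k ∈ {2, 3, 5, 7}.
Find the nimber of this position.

4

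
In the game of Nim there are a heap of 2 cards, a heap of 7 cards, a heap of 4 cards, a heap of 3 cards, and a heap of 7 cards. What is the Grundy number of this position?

5

Compute the nim-sum pairwise:
2 ⊕ 7 = 5
5 ⊕ 4 = 1
1 ⊕ 3 = 2
2 ⊕ 7 = 5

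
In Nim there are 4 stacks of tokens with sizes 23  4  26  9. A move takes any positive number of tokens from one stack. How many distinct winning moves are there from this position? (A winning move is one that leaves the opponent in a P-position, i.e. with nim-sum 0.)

0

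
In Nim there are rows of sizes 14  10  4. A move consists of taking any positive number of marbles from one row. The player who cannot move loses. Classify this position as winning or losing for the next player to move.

Compute the nim-sum pairwise:
14 ^ 10 = 4
4 ^ 4 = 0
The nim-sum is 0, so this is a P-position: the player to move is in a losing position under optimal play.

Losing position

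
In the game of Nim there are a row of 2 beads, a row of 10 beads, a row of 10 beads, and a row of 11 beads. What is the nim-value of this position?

9

Compute the nim-sum pairwise:
2 ⊕ 10 = 8
8 ⊕ 10 = 2
2 ⊕ 11 = 9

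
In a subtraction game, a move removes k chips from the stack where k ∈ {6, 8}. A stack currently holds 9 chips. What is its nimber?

1

Compute g(0), g(1), … for moves {6, 8}:
g(0) = mex{} = 0
g(1) = mex{} = 0
g(2) = mex{} = 0
g(3) = mex{} = 0
g(4) = mex{} = 0
g(5) = mex{} = 0
g(6) = mex{0} = 1
g(7) = mex{0} = 1
g(8) = mex{0} = 1
g(9) = mex{0} = 1
So g(9) = 1.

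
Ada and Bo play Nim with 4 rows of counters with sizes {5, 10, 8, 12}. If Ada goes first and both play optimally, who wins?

Nim-sum: 5 XOR 10 XOR 8 XOR 12 = 11.
The nim-sum is 11 ≠ 0, so this is an N-position: the player to move can win; Ada has a winning move.

Ada wins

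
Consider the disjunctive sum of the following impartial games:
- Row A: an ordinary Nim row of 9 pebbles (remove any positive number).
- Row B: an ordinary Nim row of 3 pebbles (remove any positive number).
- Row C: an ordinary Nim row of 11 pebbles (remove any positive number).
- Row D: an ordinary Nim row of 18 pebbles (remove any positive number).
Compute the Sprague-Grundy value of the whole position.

19

Row A is a plain Nim row of size 9, so its Grundy value is 9.
Row B is a plain Nim row of size 3, so its Grundy value is 3.
Row C is a plain Nim row of size 11, so its Grundy value is 11.
Row D is a plain Nim row of size 18, so its Grundy value is 18.
The value of a disjunctive sum is the nim-sum of the parts.
Combined value = 9 XOR 3 XOR 11 XOR 18 = 19.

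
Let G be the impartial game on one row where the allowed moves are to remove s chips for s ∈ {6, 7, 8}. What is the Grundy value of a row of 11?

1

Grundy values for subtraction set {6, 7, 8}:
g(0) = mex{} = 0
g(1) = mex{} = 0
g(2) = mex{} = 0
g(3) = mex{} = 0
g(4) = mex{} = 0
g(5) = mex{} = 0
g(6) = mex{0} = 1
g(7) = mex{0} = 1
g(8) = mex{0} = 1
g(9) = mex{0} = 1
g(10) = mex{0} = 1
g(11) = mex{0} = 1
So g(11) = 1.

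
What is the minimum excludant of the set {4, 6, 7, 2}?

0 is not in the set, so the mex is 0.

0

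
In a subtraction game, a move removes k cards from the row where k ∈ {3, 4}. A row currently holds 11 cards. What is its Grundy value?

1

Build the Grundy sequence with g(k) = mex{g(k−s) : s ∈ {3, 4}, s ≤ k}:
k:     0  1  2  3  4  5  6  7  8  9 10 11
g(k):  0  0  0  1  1  1  2  0  0  0  1  1
So g(11) = 1.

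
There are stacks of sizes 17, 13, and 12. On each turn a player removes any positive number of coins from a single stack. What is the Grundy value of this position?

16

Compute the nim-sum pairwise:
17 ⊕ 13 = 28
28 ⊕ 12 = 16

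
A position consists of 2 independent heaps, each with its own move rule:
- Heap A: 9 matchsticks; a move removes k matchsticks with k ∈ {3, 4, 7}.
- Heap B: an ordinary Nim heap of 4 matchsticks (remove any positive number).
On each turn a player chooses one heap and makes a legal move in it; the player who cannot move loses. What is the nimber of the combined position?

Grundy values for heap A (subtraction set {3, 4, 7}):
k:     0  1  2  3  4  5  6  7  8  9
g(k):  0  0  0  1  1  1  2  2  2  3
So g(9) = 3.
Heap B is a plain Nim heap of size 4, so its Grundy value is 4.
By the Sprague-Grundy theorem, the Grundy value of a sum of independent games is the XOR of the component values.
Combined value = 3 XOR 4 = 7.

7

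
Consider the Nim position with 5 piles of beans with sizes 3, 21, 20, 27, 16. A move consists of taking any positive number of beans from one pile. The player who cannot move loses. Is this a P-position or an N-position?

N-position

Compute the nim-sum pairwise:
3 ^ 21 = 22
22 ^ 20 = 2
2 ^ 27 = 25
25 ^ 16 = 9
The nim-sum is 9 ≠ 0, so this is an N-position: the player to move can win.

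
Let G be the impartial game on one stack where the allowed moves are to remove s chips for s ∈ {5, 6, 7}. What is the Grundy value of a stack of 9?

Grundy values for subtraction set {5, 6, 7}:
g(0) = mex{} = 0
g(1) = mex{} = 0
g(2) = mex{} = 0
g(3) = mex{} = 0
g(4) = mex{} = 0
g(5) = mex{0} = 1
g(6) = mex{0} = 1
g(7) = mex{0} = 1
g(8) = mex{0} = 1
g(9) = mex{0} = 1
So g(9) = 1.

1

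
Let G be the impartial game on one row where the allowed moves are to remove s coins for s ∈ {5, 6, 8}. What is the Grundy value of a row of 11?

2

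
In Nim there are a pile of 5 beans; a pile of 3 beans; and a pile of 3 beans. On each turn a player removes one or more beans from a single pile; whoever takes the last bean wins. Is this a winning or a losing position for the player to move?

Winning position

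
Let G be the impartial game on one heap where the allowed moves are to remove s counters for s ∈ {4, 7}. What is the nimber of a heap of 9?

2

Grundy values for subtraction set {4, 7}:
k:     0  1  2  3  4  5  6  7  8  9
g(k):  0  0  0  0  1  1  1  1  2  2
So g(9) = 2.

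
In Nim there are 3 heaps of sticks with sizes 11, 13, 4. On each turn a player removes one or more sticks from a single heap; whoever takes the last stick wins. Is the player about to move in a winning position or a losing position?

Winning position

Compute the nim-sum pairwise:
11 ⊕ 13 = 6
6 ⊕ 4 = 2
The nim-sum is 2 ≠ 0, so this is an N-position: the player to move can win.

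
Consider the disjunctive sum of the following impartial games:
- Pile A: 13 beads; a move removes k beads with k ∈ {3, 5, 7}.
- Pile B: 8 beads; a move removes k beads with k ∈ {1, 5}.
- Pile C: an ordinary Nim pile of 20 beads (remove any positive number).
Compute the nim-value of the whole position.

For pile A, compute g(0), g(1), … with moves {3, 5, 7}:
k:     0  1  2  3  4  5  6  7  8  9 10 11 12 13
g(k):  0  0  0  1  1  1  2  2  2  3  0  0  0  1
So g(13) = 1.
Build the Grundy sequence for pile B with g(k) = mex{g(k−s) : s ∈ {1, 5}, s ≤ k}:
k:     0  1  2  3  4  5  6  7  8
g(k):  0  1  0  1  0  1  0  1  0
So g(8) = 0.
Pile C is a plain Nim pile of size 20, so its Grundy value is 20.
The value of a disjunctive sum is the nim-sum of the parts.
Combined value = 1 XOR 0 XOR 20 = 21.

21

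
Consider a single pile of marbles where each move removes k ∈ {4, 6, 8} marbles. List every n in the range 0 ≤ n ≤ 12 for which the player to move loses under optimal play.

0, 1, 2, 3, 12

Build the Grundy sequence with g(k) = mex{g(k−s) : s ∈ {4, 6, 8}, s ≤ k}:
g(0) = mex{} = 0
g(1) = mex{} = 0
g(2) = mex{} = 0
g(3) = mex{} = 0
g(4) = mex{0} = 1
g(5) = mex{0} = 1
g(6) = mex{0} = 1
g(7) = mex{0} = 1
g(8) = mex{0,1} = 2
g(9) = mex{0,1} = 2
g(10) = mex{0,1} = 2
g(11) = mex{0,1} = 2
g(12) = mex{1,2} = 0
The P-positions (g = 0) in 0..12 are 0, 1, 2, 3, 12.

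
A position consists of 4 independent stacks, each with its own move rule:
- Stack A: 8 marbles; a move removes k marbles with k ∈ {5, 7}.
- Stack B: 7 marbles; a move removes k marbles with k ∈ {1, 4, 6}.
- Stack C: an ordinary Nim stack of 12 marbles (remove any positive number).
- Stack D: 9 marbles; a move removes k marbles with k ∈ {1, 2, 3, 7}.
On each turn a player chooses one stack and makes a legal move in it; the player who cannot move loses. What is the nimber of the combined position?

12

Build the Grundy sequence for stack A with g(k) = mex{g(k−s) : s ∈ {5, 7}, s ≤ k}:
g(0) = mex{} = 0
g(1) = mex{} = 0
g(2) = mex{} = 0
g(3) = mex{} = 0
g(4) = mex{} = 0
g(5) = mex{0} = 1
g(6) = mex{0} = 1
g(7) = mex{0} = 1
g(8) = mex{0} = 1
So g(8) = 1.
Grundy values for stack B (subtraction set {1, 4, 6}):
k:     0  1  2  3  4  5  6  7
g(k):  0  1  0  1  2  0  1  0
So g(7) = 0.
Stack C is a plain Nim stack of size 12, so its Grundy value is 12.
Build the Grundy sequence for stack D with g(k) = mex{g(k−s) : s ∈ {1, 2, 3, 7}, s ≤ k}:
g(0) = mex{} = 0
g(1) = mex{0} = 1
g(2) = mex{0,1} = 2
g(3) = mex{0,1,2} = 3
g(4) = mex{1,2,3} = 0
g(5) = mex{0,2,3} = 1
g(6) = mex{0,1,3} = 2
g(7) = mex{0,1,2} = 3
g(8) = mex{1,2,3} = 0
g(9) = mex{0,2,3} = 1
So g(9) = 1.
The value of a disjunctive sum is the nim-sum of the parts.
Combined value = 1 XOR 0 XOR 12 XOR 1 = 12.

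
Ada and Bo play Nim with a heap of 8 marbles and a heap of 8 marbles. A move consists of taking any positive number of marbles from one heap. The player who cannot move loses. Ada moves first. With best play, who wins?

Bo wins

Bitwise XOR of the heap sizes:
  1000  (8)
  1000  (8)
  ----
  0000  (0)
The nim-sum is 0, so this is a P-position: the player to move is in a losing position under optimal play; Ada is about to move from it and so loses — Bo wins.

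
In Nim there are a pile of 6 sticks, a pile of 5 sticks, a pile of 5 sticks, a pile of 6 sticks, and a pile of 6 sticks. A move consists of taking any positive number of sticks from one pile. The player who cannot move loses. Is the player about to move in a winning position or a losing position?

Winning position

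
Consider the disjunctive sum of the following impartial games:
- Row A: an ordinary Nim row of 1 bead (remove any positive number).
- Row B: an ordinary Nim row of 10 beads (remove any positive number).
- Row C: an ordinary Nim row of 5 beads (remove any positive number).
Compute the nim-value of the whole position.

14

Row A is a plain Nim row of size 1, so its Grundy value is 1.
Row B is a plain Nim row of size 10, so its Grundy value is 10.
Row C is a plain Nim row of size 5, so its Grundy value is 5.
The value of a disjunctive sum is the nim-sum of the parts.
Combined value = 1 XOR 10 XOR 5 = 14.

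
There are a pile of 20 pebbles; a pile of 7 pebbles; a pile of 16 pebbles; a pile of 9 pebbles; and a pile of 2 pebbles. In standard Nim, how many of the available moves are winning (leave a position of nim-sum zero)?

Bitwise XOR of the heap sizes:
  10100  (20)
  00111  (7)
  10000  (16)
  01001  (9)
  00010  (2)
  -----
  01000  (8)
The overall nim-sum is X = 8. A pile of size p has a winning move iff p XOR X < p (reduce it to p XOR X).
  20: 20 XOR 8 = 28 ≥ 20 — no move.
  7: 7 XOR 8 = 15 ≥ 7 — no move.
  16: 16 XOR 8 = 24 ≥ 16 — no move.
  9: 9 XOR 8 = 1 < 9 — winning move (to 1).
  2: 2 XOR 8 = 10 ≥ 2 — no move.
That gives 1 winning move.

1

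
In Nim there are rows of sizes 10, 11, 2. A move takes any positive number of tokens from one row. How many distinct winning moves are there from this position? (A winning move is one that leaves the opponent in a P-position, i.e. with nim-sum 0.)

3

In binary:
  1010  (10)
  1011  (11)
  0010  (2)
  ----
  0011  (3)
The overall nim-sum is X = 3. A row of size p has a winning move iff p XOR X < p (reduce it to p XOR X).
  10: 10 XOR 3 = 9 < 10 — winning move (to 9).
  11: 11 XOR 3 = 8 < 11 — winning move (to 8).
  2: 2 XOR 3 = 1 < 2 — winning move (to 1).
That gives 3 winning moves.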